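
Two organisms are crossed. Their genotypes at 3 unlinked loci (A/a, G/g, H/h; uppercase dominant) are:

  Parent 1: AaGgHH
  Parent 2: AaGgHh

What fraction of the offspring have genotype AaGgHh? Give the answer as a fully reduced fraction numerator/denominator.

P(AaGgHh) = 1/8

AaGgHH gametes: AGH×2, AgH×2, aGH×2, agH×2
AaGgHh gametes: AGH×1, AGh×1, AgH×1, Agh×1, aGH×1, aGh×1, agH×1, agh×1
AaGgHH×AaGgHh grid (8·8=64): AAGGHH=2 AAGGHh=2 AAGgHH=4 AAGgHh=4 AAggHH=2 AAggHh=2 AaGGHH=4 AaGGHh=4 AaGgHH=8 AaGgHh=8 AaggHH=4 AaggHh=4 aaGGHH=2 aaGGHh=2 aaGgHH=4 aaGgHh=4 aaggHH=2 aaggHh=2
AaGgHh hits 8/64; gcd=8; 8÷8/64÷8 = 1/8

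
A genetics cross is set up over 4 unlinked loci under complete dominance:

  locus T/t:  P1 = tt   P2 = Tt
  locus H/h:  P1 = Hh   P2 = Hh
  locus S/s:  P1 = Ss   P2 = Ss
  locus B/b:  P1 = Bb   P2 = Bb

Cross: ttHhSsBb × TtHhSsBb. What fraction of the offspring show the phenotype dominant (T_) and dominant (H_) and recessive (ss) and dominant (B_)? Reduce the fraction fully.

ttHhSsBb gametes: tHSB×2, tHSb×2, tHsB×2, tHsb×2, thSB×2, thSb×2, thsB×2, thsb×2
TtHhSsBb gametes: THSB×1, THSb×1, THsB×1, THsb×1, ThSB×1, ThSb×1, ThsB×1, Thsb×1, tHSB×1, tHSb×1, tHsB×1, tHsb×1, thSB×1, thSb×1, thsB×1, thsb×1
ttHhSsBb×TtHhSsBb grid (16·16=256): TtHHSSBB=2 TtHHSSBb=4 TtHHSSbb=2 TtHHSsBB=4 TtHHSsBb=8 TtHHSsbb=4 TtHHssBB=2 TtHHssBb=4 TtHHssbb=2 TtHhSSBB=4 TtHhSSBb=8 TtHhSSbb=4 TtHhSsBB=8 TtHhSsBb=16 TtHhSsbb=8 TtHhssBB=4 TtHhssBb=8 TtHhssbb=4 TthhSSBB=2 TthhSSBb=4 TthhSSbb=2 TthhSsBB=4 TthhSsBb=8 TthhSsbb=4 TthhssBB=2 TthhssBb=4 Tthhssbb=2 ttHHSSBB=2 ttHHSSBb=4 ttHHSSbb=2 ttHHSsBB=4 ttHHSsBb=8 ttHHSsbb=4 ttHHssBB=2 ttHHssBb=4 ttHHssbb=2 ttHhSSBB=4 ttHhSSBb=8 ttHhSSbb=4 ttHhSsBB=8 ttHhSsBb=16 ttHhSsbb=8 ttHhssBB=4 ttHhssBb=8 ttHhssbb=4 tthhSSBB=2 tthhSSBb=4 tthhSSbb=2 tthhSsBB=4 tthhSsBb=8 tthhSsbb=4 tthhssBB=2 tthhssBb=4 tthhssbb=2
T_ H_ ss B_ hits 18/256; gcd=2; 18÷2/256÷2 = 9/128

P(T_ H_ ss B_) = 9/128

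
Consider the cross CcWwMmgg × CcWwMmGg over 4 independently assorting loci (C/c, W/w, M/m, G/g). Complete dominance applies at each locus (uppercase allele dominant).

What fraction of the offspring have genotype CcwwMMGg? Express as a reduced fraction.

CcWwMmgg gametes: CWMg×2, CWmg×2, CwMg×2, Cwmg×2, cWMg×2, cWmg×2, cwMg×2, cwmg×2
CcWwMmGg gametes: CWMG×1, CWMg×1, CWmG×1, CWmg×1, CwMG×1, CwMg×1, CwmG×1, Cwmg×1, cWMG×1, cWMg×1, cWmG×1, cWmg×1, cwMG×1, cwMg×1, cwmG×1, cwmg×1
CcWwMmgg×CcWwMmGg grid (16·16=256): CCWWMMGg=2 CCWWMMgg=2 CCWWMmGg=4 CCWWMmgg=4 CCWWmmGg=2 CCWWmmgg=2 CCWwMMGg=4 CCWwMMgg=4 CCWwMmGg=8 CCWwMmgg=8 CCWwmmGg=4 CCWwmmgg=4 CCwwMMGg=2 CCwwMMgg=2 CCwwMmGg=4 CCwwMmgg=4 CCwwmmGg=2 CCwwmmgg=2 CcWWMMGg=4 CcWWMMgg=4 CcWWMmGg=8 CcWWMmgg=8 CcWWmmGg=4 CcWWmmgg=4 CcWwMMGg=8 CcWwMMgg=8 CcWwMmGg=16 CcWwMmgg=16 CcWwmmGg=8 CcWwmmgg=8 CcwwMMGg=4 CcwwMMgg=4 CcwwMmGg=8 CcwwMmgg=8 CcwwmmGg=4 Ccwwmmgg=4 ccWWMMGg=2 ccWWMMgg=2 ccWWMmGg=4 ccWWMmgg=4 ccWWmmGg=2 ccWWmmgg=2 ccWwMMGg=4 ccWwMMgg=4 ccWwMmGg=8 ccWwMmgg=8 ccWwmmGg=4 ccWwmmgg=4 ccwwMMGg=2 ccwwMMgg=2 ccwwMmGg=4 ccwwMmgg=4 ccwwmmGg=2 ccwwmmgg=2
CcwwMMGg hits 4/256; gcd=4; 4÷4/256÷4 = 1/64

P(CcwwMMGg) = 1/64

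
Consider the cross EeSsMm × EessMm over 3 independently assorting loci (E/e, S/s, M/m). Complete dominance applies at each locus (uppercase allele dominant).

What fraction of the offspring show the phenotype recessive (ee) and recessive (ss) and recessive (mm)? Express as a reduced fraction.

P(ee ss mm) = 1/32

EeSsMm gametes: ESM×1, ESm×1, EsM×1, Esm×1, eSM×1, eSm×1, esM×1, esm×1
EessMm gametes: EsM×2, Esm×2, esM×2, esm×2
EeSsMm×EessMm grid (8·8=64): EESsMM=2 EESsMm=4 EESsmm=2 EEssMM=2 EEssMm=4 EEssmm=2 EeSsMM=4 EeSsMm=8 EeSsmm=4 EessMM=4 EessMm=8 Eessmm=4 eeSsMM=2 eeSsMm=4 eeSsmm=2 eessMM=2 eessMm=4 eessmm=2
ee ss mm hits 2/64; gcd=2; 2÷2/64÷2 = 1/32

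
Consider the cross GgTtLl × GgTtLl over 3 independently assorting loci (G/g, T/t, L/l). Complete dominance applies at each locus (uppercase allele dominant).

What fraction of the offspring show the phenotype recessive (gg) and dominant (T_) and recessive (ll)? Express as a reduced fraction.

P(gg T_ ll) = 3/64

GgTtLl gametes: GTL×1, GTl×1, GtL×1, Gtl×1, gTL×1, gTl×1, gtL×1, gtl×1
GgTtLl gametes: GTL×1, GTl×1, GtL×1, Gtl×1, gTL×1, gTl×1, gtL×1, gtl×1
GgTtLl×GgTtLl grid (8·8=64): GGTTLL=1 GGTTLl=2 GGTTll=1 GGTtLL=2 GGTtLl=4 GGTtll=2 GGttLL=1 GGttLl=2 GGttll=1 GgTTLL=2 GgTTLl=4 GgTTll=2 GgTtLL=4 GgTtLl=8 GgTtll=4 GgttLL=2 GgttLl=4 Ggttll=2 ggTTLL=1 ggTTLl=2 ggTTll=1 ggTtLL=2 ggTtLl=4 ggTtll=2 ggttLL=1 ggttLl=2 ggttll=1
gg T_ ll hits 3/64; gcd=1; 3÷1/64÷1 = 3/64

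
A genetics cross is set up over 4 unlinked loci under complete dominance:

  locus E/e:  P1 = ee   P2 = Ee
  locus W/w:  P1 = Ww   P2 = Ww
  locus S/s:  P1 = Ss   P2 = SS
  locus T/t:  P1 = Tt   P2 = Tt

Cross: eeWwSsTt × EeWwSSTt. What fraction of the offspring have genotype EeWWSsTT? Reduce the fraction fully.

P(EeWWSsTT) = 1/64

eeWwSsTt gametes: eWST×2, eWSt×2, eWsT×2, eWst×2, ewST×2, ewSt×2, ewsT×2, ewst×2
EeWwSSTt gametes: EWST×2, EWSt×2, EwST×2, EwSt×2, eWST×2, eWSt×2, ewST×2, ewSt×2
eeWwSsTt×EeWwSSTt grid (16·16=256): EeWWSSTT=4 EeWWSSTt=8 EeWWSStt=4 EeWWSsTT=4 EeWWSsTt=8 EeWWSstt=4 EeWwSSTT=8 EeWwSSTt=16 EeWwSStt=8 EeWwSsTT=8 EeWwSsTt=16 EeWwSstt=8 EewwSSTT=4 EewwSSTt=8 EewwSStt=4 EewwSsTT=4 EewwSsTt=8 EewwSstt=4 eeWWSSTT=4 eeWWSSTt=8 eeWWSStt=4 eeWWSsTT=4 eeWWSsTt=8 eeWWSstt=4 eeWwSSTT=8 eeWwSSTt=16 eeWwSStt=8 eeWwSsTT=8 eeWwSsTt=16 eeWwSstt=8 eewwSSTT=4 eewwSSTt=8 eewwSStt=4 eewwSsTT=4 eewwSsTt=8 eewwSstt=4
EeWWSsTT hits 4/256; gcd=4; 4÷4/256÷4 = 1/64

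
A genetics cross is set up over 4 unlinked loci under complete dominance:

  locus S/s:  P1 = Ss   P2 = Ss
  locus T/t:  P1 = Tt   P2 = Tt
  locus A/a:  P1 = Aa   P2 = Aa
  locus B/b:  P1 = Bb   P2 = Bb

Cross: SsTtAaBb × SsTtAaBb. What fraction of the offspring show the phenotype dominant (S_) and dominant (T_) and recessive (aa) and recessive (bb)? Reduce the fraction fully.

SsTtAaBb gametes: STAB×1, STAb×1, STaB×1, STab×1, StAB×1, StAb×1, StaB×1, Stab×1, sTAB×1, sTAb×1, sTaB×1, sTab×1, stAB×1, stAb×1, staB×1, stab×1
SsTtAaBb gametes: STAB×1, STAb×1, STaB×1, STab×1, StAB×1, StAb×1, StaB×1, Stab×1, sTAB×1, sTAb×1, sTaB×1, sTab×1, stAB×1, stAb×1, staB×1, stab×1
SsTtAaBb×SsTtAaBb grid (16·16=256): SSTTAABB=1 SSTTAABb=2 SSTTAAbb=1 SSTTAaBB=2 SSTTAaBb=4 SSTTAabb=2 SSTTaaBB=1 SSTTaaBb=2 SSTTaabb=1 SSTtAABB=2 SSTtAABb=4 SSTtAAbb=2 SSTtAaBB=4 SSTtAaBb=8 SSTtAabb=4 SSTtaaBB=2 SSTtaaBb=4 SSTtaabb=2 SSttAABB=1 SSttAABb=2 SSttAAbb=1 SSttAaBB=2 SSttAaBb=4 SSttAabb=2 SSttaaBB=1 SSttaaBb=2 SSttaabb=1 SsTTAABB=2 SsTTAABb=4 SsTTAAbb=2 SsTTAaBB=4 SsTTAaBb=8 SsTTAabb=4 SsTTaaBB=2 SsTTaaBb=4 SsTTaabb=2 SsTtAABB=4 SsTtAABb=8 SsTtAAbb=4 SsTtAaBB=8 SsTtAaBb=16 SsTtAabb=8 SsTtaaBB=4 SsTtaaBb=8 SsTtaabb=4 SsttAABB=2 SsttAABb=4 SsttAAbb=2 SsttAaBB=4 SsttAaBb=8 SsttAabb=4 SsttaaBB=2 SsttaaBb=4 Ssttaabb=2 ssTTAABB=1 ssTTAABb=2 ssTTAAbb=1 ssTTAaBB=2 ssTTAaBb=4 ssTTAabb=2 ssTTaaBB=1 ssTTaaBb=2 ssTTaabb=1 ssTtAABB=2 ssTtAABb=4 ssTtAAbb=2 ssTtAaBB=4 ssTtAaBb=8 ssTtAabb=4 ssTtaaBB=2 ssTtaaBb=4 ssTtaabb=2 ssttAABB=1 ssttAABb=2 ssttAAbb=1 ssttAaBB=2 ssttAaBb=4 ssttAabb=2 ssttaaBB=1 ssttaaBb=2 ssttaabb=1
S_ T_ aa bb hits 9/256; gcd=1; 9÷1/256÷1 = 9/256

P(S_ T_ aa bb) = 9/256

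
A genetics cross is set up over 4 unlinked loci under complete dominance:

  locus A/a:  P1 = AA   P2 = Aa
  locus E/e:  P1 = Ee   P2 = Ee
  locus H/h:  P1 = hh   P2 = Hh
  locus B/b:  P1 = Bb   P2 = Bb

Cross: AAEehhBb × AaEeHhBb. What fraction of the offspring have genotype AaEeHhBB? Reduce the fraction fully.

P(AaEeHhBB) = 1/32

AAEehhBb gametes: AEhB×4, AEhb×4, AehB×4, Aehb×4
AaEeHhBb gametes: AEHB×1, AEHb×1, AEhB×1, AEhb×1, AeHB×1, AeHb×1, AehB×1, Aehb×1, aEHB×1, aEHb×1, aEhB×1, aEhb×1, aeHB×1, aeHb×1, aehB×1, aehb×1
AAEehhBb×AaEeHhBb grid (16·16=256): AAEEHhBB=4 AAEEHhBb=8 AAEEHhbb=4 AAEEhhBB=4 AAEEhhBb=8 AAEEhhbb=4 AAEeHhBB=8 AAEeHhBb=16 AAEeHhbb=8 AAEehhBB=8 AAEehhBb=16 AAEehhbb=8 AAeeHhBB=4 AAeeHhBb=8 AAeeHhbb=4 AAeehhBB=4 AAeehhBb=8 AAeehhbb=4 AaEEHhBB=4 AaEEHhBb=8 AaEEHhbb=4 AaEEhhBB=4 AaEEhhBb=8 AaEEhhbb=4 AaEeHhBB=8 AaEeHhBb=16 AaEeHhbb=8 AaEehhBB=8 AaEehhBb=16 AaEehhbb=8 AaeeHhBB=4 AaeeHhBb=8 AaeeHhbb=4 AaeehhBB=4 AaeehhBb=8 Aaeehhbb=4
AaEeHhBB hits 8/256; gcd=8; 8÷8/256÷8 = 1/32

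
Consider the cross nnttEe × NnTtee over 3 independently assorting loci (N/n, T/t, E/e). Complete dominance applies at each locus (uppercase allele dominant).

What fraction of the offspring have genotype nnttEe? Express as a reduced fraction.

P(nnttEe) = 1/8

nnttEe gametes: ntE×4, nte×4
NnTtee gametes: NTe×2, Nte×2, nTe×2, nte×2
nnttEe×NnTtee grid (8·8=64): NnTtEe=8 NnTtee=8 NnttEe=8 Nnttee=8 nnTtEe=8 nnTtee=8 nnttEe=8 nnttee=8
nnttEe hits 8/64; gcd=8; 8÷8/64÷8 = 1/8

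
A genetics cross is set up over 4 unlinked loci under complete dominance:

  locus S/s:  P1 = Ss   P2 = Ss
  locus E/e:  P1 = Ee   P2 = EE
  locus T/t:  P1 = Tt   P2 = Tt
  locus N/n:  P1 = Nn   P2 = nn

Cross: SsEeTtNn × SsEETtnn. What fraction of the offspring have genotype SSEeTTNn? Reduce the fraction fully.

P(SSEeTTNn) = 1/64

SsEeTtNn gametes: SETN×1, SETn×1, SEtN×1, SEtn×1, SeTN×1, SeTn×1, SetN×1, Setn×1, sETN×1, sETn×1, sEtN×1, sEtn×1, seTN×1, seTn×1, setN×1, setn×1
SsEETtnn gametes: SETn×4, SEtn×4, sETn×4, sEtn×4
SsEeTtNn×SsEETtnn grid (16·16=256): SSEETTNn=4 SSEETTnn=4 SSEETtNn=8 SSEETtnn=8 SSEEttNn=4 SSEEttnn=4 SSEeTTNn=4 SSEeTTnn=4 SSEeTtNn=8 SSEeTtnn=8 SSEettNn=4 SSEettnn=4 SsEETTNn=8 SsEETTnn=8 SsEETtNn=16 SsEETtnn=16 SsEEttNn=8 SsEEttnn=8 SsEeTTNn=8 SsEeTTnn=8 SsEeTtNn=16 SsEeTtnn=16 SsEettNn=8 SsEettnn=8 ssEETTNn=4 ssEETTnn=4 ssEETtNn=8 ssEETtnn=8 ssEEttNn=4 ssEEttnn=4 ssEeTTNn=4 ssEeTTnn=4 ssEeTtNn=8 ssEeTtnn=8 ssEettNn=4 ssEettnn=4
SSEeTTNn hits 4/256; gcd=4; 4÷4/256÷4 = 1/64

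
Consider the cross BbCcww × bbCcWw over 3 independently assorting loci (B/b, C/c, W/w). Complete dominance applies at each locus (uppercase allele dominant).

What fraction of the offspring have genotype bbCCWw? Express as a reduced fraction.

P(bbCCWw) = 1/16

BbCcww gametes: BCw×2, Bcw×2, bCw×2, bcw×2
bbCcWw gametes: bCW×2, bCw×2, bcW×2, bcw×2
BbCcww×bbCcWw grid (8·8=64): BbCCWw=4 BbCCww=4 BbCcWw=8 BbCcww=8 BbccWw=4 Bbccww=4 bbCCWw=4 bbCCww=4 bbCcWw=8 bbCcww=8 bbccWw=4 bbccww=4
bbCCWw hits 4/64; gcd=4; 4÷4/64÷4 = 1/16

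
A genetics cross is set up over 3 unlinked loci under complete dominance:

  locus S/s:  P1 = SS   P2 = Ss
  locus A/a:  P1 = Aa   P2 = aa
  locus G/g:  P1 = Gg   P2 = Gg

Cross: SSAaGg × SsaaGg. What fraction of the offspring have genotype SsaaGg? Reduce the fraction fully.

P(SsaaGg) = 1/8

SSAaGg gametes: SAG×2, SAg×2, SaG×2, Sag×2
SsaaGg gametes: SaG×2, Sag×2, saG×2, sag×2
SSAaGg×SsaaGg grid (8·8=64): SSAaGG=4 SSAaGg=8 SSAagg=4 SSaaGG=4 SSaaGg=8 SSaagg=4 SsAaGG=4 SsAaGg=8 SsAagg=4 SsaaGG=4 SsaaGg=8 Ssaagg=4
SsaaGg hits 8/64; gcd=8; 8÷8/64÷8 = 1/8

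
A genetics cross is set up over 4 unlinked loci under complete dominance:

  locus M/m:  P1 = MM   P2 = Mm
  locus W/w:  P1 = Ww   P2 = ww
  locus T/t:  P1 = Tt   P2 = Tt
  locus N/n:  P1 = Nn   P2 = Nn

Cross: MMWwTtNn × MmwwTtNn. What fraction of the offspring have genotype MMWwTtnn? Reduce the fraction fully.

P(MMWwTtnn) = 1/32

MMWwTtNn gametes: MWTN×2, MWTn×2, MWtN×2, MWtn×2, MwTN×2, MwTn×2, MwtN×2, Mwtn×2
MmwwTtNn gametes: MwTN×2, MwTn×2, MwtN×2, Mwtn×2, mwTN×2, mwTn×2, mwtN×2, mwtn×2
MMWwTtNn×MmwwTtNn grid (16·16=256): MMWwTTNN=4 MMWwTTNn=8 MMWwTTnn=4 MMWwTtNN=8 MMWwTtNn=16 MMWwTtnn=8 MMWwttNN=4 MMWwttNn=8 MMWwttnn=4 MMwwTTNN=4 MMwwTTNn=8 MMwwTTnn=4 MMwwTtNN=8 MMwwTtNn=16 MMwwTtnn=8 MMwwttNN=4 MMwwttNn=8 MMwwttnn=4 MmWwTTNN=4 MmWwTTNn=8 MmWwTTnn=4 MmWwTtNN=8 MmWwTtNn=16 MmWwTtnn=8 MmWwttNN=4 MmWwttNn=8 MmWwttnn=4 MmwwTTNN=4 MmwwTTNn=8 MmwwTTnn=4 MmwwTtNN=8 MmwwTtNn=16 MmwwTtnn=8 MmwwttNN=4 MmwwttNn=8 Mmwwttnn=4
MMWwTtnn hits 8/256; gcd=8; 8÷8/256÷8 = 1/32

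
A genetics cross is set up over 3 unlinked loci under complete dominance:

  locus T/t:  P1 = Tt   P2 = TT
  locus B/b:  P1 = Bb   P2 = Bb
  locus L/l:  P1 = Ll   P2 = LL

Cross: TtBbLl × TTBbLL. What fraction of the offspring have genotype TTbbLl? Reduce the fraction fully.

TtBbLl gametes: TBL×1, TBl×1, TbL×1, Tbl×1, tBL×1, tBl×1, tbL×1, tbl×1
TTBbLL gametes: TBL×4, TbL×4
TtBbLl×TTBbLL grid (8·8=64): TTBBLL=4 TTBBLl=4 TTBbLL=8 TTBbLl=8 TTbbLL=4 TTbbLl=4 TtBBLL=4 TtBBLl=4 TtBbLL=8 TtBbLl=8 TtbbLL=4 TtbbLl=4
TTbbLl hits 4/64; gcd=4; 4÷4/64÷4 = 1/16

P(TTbbLl) = 1/16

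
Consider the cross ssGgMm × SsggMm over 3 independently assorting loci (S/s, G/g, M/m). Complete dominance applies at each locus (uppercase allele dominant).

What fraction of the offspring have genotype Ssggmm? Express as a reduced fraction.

ssGgMm gametes: sGM×2, sGm×2, sgM×2, sgm×2
SsggMm gametes: SgM×2, Sgm×2, sgM×2, sgm×2
ssGgMm×SsggMm grid (8·8=64): SsGgMM=4 SsGgMm=8 SsGgmm=4 SsggMM=4 SsggMm=8 Ssggmm=4 ssGgMM=4 ssGgMm=8 ssGgmm=4 ssggMM=4 ssggMm=8 ssggmm=4
Ssggmm hits 4/64; gcd=4; 4÷4/64÷4 = 1/16

P(Ssggmm) = 1/16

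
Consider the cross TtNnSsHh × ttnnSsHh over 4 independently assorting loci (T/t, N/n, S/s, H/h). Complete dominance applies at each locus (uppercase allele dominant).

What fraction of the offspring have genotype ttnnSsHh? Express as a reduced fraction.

P(ttnnSsHh) = 1/16

TtNnSsHh gametes: TNSH×1, TNSh×1, TNsH×1, TNsh×1, TnSH×1, TnSh×1, TnsH×1, Tnsh×1, tNSH×1, tNSh×1, tNsH×1, tNsh×1, tnSH×1, tnSh×1, tnsH×1, tnsh×1
ttnnSsHh gametes: tnSH×4, tnSh×4, tnsH×4, tnsh×4
TtNnSsHh×ttnnSsHh grid (16·16=256): TtNnSSHH=4 TtNnSSHh=8 TtNnSShh=4 TtNnSsHH=8 TtNnSsHh=16 TtNnSshh=8 TtNnssHH=4 TtNnssHh=8 TtNnsshh=4 TtnnSSHH=4 TtnnSSHh=8 TtnnSShh=4 TtnnSsHH=8 TtnnSsHh=16 TtnnSshh=8 TtnnssHH=4 TtnnssHh=8 Ttnnsshh=4 ttNnSSHH=4 ttNnSSHh=8 ttNnSShh=4 ttNnSsHH=8 ttNnSsHh=16 ttNnSshh=8 ttNnssHH=4 ttNnssHh=8 ttNnsshh=4 ttnnSSHH=4 ttnnSSHh=8 ttnnSShh=4 ttnnSsHH=8 ttnnSsHh=16 ttnnSshh=8 ttnnssHH=4 ttnnssHh=8 ttnnsshh=4
ttnnSsHh hits 16/256; gcd=16; 16÷16/256÷16 = 1/16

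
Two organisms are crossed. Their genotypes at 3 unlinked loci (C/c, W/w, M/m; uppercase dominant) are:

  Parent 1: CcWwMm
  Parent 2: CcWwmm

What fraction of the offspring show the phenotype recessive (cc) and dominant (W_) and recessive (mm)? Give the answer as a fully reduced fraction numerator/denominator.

CcWwMm gametes: CWM×1, CWm×1, CwM×1, Cwm×1, cWM×1, cWm×1, cwM×1, cwm×1
CcWwmm gametes: CWm×2, Cwm×2, cWm×2, cwm×2
CcWwMm×CcWwmm grid (8·8=64): CCWWMm=2 CCWWmm=2 CCWwMm=4 CCWwmm=4 CCwwMm=2 CCwwmm=2 CcWWMm=4 CcWWmm=4 CcWwMm=8 CcWwmm=8 CcwwMm=4 Ccwwmm=4 ccWWMm=2 ccWWmm=2 ccWwMm=4 ccWwmm=4 ccwwMm=2 ccwwmm=2
cc W_ mm hits 6/64; gcd=2; 6÷2/64÷2 = 3/32

P(cc W_ mm) = 3/32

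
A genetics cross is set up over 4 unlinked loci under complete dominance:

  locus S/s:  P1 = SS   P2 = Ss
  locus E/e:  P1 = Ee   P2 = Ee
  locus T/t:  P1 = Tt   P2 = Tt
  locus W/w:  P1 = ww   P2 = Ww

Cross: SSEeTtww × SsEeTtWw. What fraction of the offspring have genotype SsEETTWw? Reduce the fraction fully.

SSEeTtww gametes: SETw×4, SEtw×4, SeTw×4, Setw×4
SsEeTtWw gametes: SETW×1, SETw×1, SEtW×1, SEtw×1, SeTW×1, SeTw×1, SetW×1, Setw×1, sETW×1, sETw×1, sEtW×1, sEtw×1, seTW×1, seTw×1, setW×1, setw×1
SSEeTtww×SsEeTtWw grid (16·16=256): SSEETTWw=4 SSEETTww=4 SSEETtWw=8 SSEETtww=8 SSEEttWw=4 SSEEttww=4 SSEeTTWw=8 SSEeTTww=8 SSEeTtWw=16 SSEeTtww=16 SSEettWw=8 SSEettww=8 SSeeTTWw=4 SSeeTTww=4 SSeeTtWw=8 SSeeTtww=8 SSeettWw=4 SSeettww=4 SsEETTWw=4 SsEETTww=4 SsEETtWw=8 SsEETtww=8 SsEEttWw=4 SsEEttww=4 SsEeTTWw=8 SsEeTTww=8 SsEeTtWw=16 SsEeTtww=16 SsEettWw=8 SsEettww=8 SseeTTWw=4 SseeTTww=4 SseeTtWw=8 SseeTtww=8 SseettWw=4 Sseettww=4
SsEETTWw hits 4/256; gcd=4; 4÷4/256÷4 = 1/64

P(SsEETTWw) = 1/64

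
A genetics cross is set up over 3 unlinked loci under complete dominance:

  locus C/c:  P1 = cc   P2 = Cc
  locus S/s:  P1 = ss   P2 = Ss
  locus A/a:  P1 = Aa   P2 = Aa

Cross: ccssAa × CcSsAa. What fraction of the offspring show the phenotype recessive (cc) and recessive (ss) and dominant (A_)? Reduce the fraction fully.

P(cc ss A_) = 3/16

ccssAa gametes: csA×4, csa×4
CcSsAa gametes: CSA×1, CSa×1, CsA×1, Csa×1, cSA×1, cSa×1, csA×1, csa×1
ccssAa×CcSsAa grid (8·8=64): CcSsAA=4 CcSsAa=8 CcSsaa=4 CcssAA=4 CcssAa=8 Ccssaa=4 ccSsAA=4 ccSsAa=8 ccSsaa=4 ccssAA=4 ccssAa=8 ccssaa=4
cc ss A_ hits 12/64; gcd=4; 12÷4/64÷4 = 3/16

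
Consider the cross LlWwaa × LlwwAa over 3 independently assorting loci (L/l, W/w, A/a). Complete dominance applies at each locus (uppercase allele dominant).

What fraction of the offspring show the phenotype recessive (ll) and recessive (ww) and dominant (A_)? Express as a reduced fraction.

LlWwaa gametes: LWa×2, Lwa×2, lWa×2, lwa×2
LlwwAa gametes: LwA×2, Lwa×2, lwA×2, lwa×2
LlWwaa×LlwwAa grid (8·8=64): LLWwAa=4 LLWwaa=4 LLwwAa=4 LLwwaa=4 LlWwAa=8 LlWwaa=8 LlwwAa=8 Llwwaa=8 llWwAa=4 llWwaa=4 llwwAa=4 llwwaa=4
ll ww A_ hits 4/64; gcd=4; 4÷4/64÷4 = 1/16

P(ll ww A_) = 1/16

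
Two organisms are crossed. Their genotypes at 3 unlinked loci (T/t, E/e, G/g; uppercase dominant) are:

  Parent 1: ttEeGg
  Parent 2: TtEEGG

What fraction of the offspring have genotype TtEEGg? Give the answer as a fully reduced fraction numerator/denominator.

P(TtEEGg) = 1/8

ttEeGg gametes: tEG×2, tEg×2, teG×2, teg×2
TtEEGG gametes: TEG×4, tEG×4
ttEeGg×TtEEGG grid (8·8=64): TtEEGG=8 TtEEGg=8 TtEeGG=8 TtEeGg=8 ttEEGG=8 ttEEGg=8 ttEeGG=8 ttEeGg=8
TtEEGg hits 8/64; gcd=8; 8÷8/64÷8 = 1/8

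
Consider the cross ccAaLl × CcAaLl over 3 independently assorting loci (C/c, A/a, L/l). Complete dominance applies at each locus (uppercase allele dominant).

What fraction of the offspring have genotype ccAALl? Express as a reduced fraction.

P(ccAALl) = 1/16

ccAaLl gametes: cAL×2, cAl×2, caL×2, cal×2
CcAaLl gametes: CAL×1, CAl×1, CaL×1, Cal×1, cAL×1, cAl×1, caL×1, cal×1
ccAaLl×CcAaLl grid (8·8=64): CcAALL=2 CcAALl=4 CcAAll=2 CcAaLL=4 CcAaLl=8 CcAall=4 CcaaLL=2 CcaaLl=4 Ccaall=2 ccAALL=2 ccAALl=4 ccAAll=2 ccAaLL=4 ccAaLl=8 ccAall=4 ccaaLL=2 ccaaLl=4 ccaall=2
ccAALl hits 4/64; gcd=4; 4÷4/64÷4 = 1/16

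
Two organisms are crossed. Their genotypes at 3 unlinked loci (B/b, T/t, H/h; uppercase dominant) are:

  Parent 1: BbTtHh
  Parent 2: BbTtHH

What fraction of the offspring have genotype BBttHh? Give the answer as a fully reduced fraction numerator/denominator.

BbTtHh gametes: BTH×1, BTh×1, BtH×1, Bth×1, bTH×1, bTh×1, btH×1, bth×1
BbTtHH gametes: BTH×2, BtH×2, bTH×2, btH×2
BbTtHh×BbTtHH grid (8·8=64): BBTTHH=2 BBTTHh=2 BBTtHH=4 BBTtHh=4 BBttHH=2 BBttHh=2 BbTTHH=4 BbTTHh=4 BbTtHH=8 BbTtHh=8 BbttHH=4 BbttHh=4 bbTTHH=2 bbTTHh=2 bbTtHH=4 bbTtHh=4 bbttHH=2 bbttHh=2
BBttHh hits 2/64; gcd=2; 2÷2/64÷2 = 1/32

P(BBttHh) = 1/32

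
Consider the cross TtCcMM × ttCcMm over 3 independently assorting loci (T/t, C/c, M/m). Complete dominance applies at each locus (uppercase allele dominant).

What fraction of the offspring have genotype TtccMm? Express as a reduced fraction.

TtCcMM gametes: TCM×2, TcM×2, tCM×2, tcM×2
ttCcMm gametes: tCM×2, tCm×2, tcM×2, tcm×2
TtCcMM×ttCcMm grid (8·8=64): TtCCMM=4 TtCCMm=4 TtCcMM=8 TtCcMm=8 TtccMM=4 TtccMm=4 ttCCMM=4 ttCCMm=4 ttCcMM=8 ttCcMm=8 ttccMM=4 ttccMm=4
TtccMm hits 4/64; gcd=4; 4÷4/64÷4 = 1/16

P(TtccMm) = 1/16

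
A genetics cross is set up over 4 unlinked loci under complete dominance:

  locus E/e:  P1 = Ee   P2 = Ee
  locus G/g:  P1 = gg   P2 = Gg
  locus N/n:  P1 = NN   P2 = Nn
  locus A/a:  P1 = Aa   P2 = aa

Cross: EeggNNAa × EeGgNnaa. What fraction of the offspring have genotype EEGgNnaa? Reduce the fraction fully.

P(EEGgNnaa) = 1/32

EeggNNAa gametes: EgNA×4, EgNa×4, egNA×4, egNa×4
EeGgNnaa gametes: EGNa×2, EGna×2, EgNa×2, Egna×2, eGNa×2, eGna×2, egNa×2, egna×2
EeggNNAa×EeGgNnaa grid (16·16=256): EEGgNNAa=8 EEGgNNaa=8 EEGgNnAa=8 EEGgNnaa=8 EEggNNAa=8 EEggNNaa=8 EEggNnAa=8 EEggNnaa=8 EeGgNNAa=16 EeGgNNaa=16 EeGgNnAa=16 EeGgNnaa=16 EeggNNAa=16 EeggNNaa=16 EeggNnAa=16 EeggNnaa=16 eeGgNNAa=8 eeGgNNaa=8 eeGgNnAa=8 eeGgNnaa=8 eeggNNAa=8 eeggNNaa=8 eeggNnAa=8 eeggNnaa=8
EEGgNnaa hits 8/256; gcd=8; 8÷8/256÷8 = 1/32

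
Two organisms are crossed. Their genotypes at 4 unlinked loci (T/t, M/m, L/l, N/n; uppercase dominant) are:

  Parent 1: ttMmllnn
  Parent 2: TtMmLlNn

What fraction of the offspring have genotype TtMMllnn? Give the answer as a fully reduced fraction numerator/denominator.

P(TtMMllnn) = 1/32

ttMmllnn gametes: tMln×8, tmln×8
TtMmLlNn gametes: TMLN×1, TMLn×1, TMlN×1, TMln×1, TmLN×1, TmLn×1, TmlN×1, Tmln×1, tMLN×1, tMLn×1, tMlN×1, tMln×1, tmLN×1, tmLn×1, tmlN×1, tmln×1
ttMmllnn×TtMmLlNn grid (16·16=256): TtMMLlNn=8 TtMMLlnn=8 TtMMllNn=8 TtMMllnn=8 TtMmLlNn=16 TtMmLlnn=16 TtMmllNn=16 TtMmllnn=16 TtmmLlNn=8 TtmmLlnn=8 TtmmllNn=8 Ttmmllnn=8 ttMMLlNn=8 ttMMLlnn=8 ttMMllNn=8 ttMMllnn=8 ttMmLlNn=16 ttMmLlnn=16 ttMmllNn=16 ttMmllnn=16 ttmmLlNn=8 ttmmLlnn=8 ttmmllNn=8 ttmmllnn=8
TtMMllnn hits 8/256; gcd=8; 8÷8/256÷8 = 1/32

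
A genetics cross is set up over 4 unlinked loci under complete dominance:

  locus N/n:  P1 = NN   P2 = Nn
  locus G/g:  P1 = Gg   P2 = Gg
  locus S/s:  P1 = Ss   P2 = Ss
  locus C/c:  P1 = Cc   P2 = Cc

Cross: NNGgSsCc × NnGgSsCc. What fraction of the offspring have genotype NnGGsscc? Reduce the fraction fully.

P(NnGGsscc) = 1/128

NNGgSsCc gametes: NGSC×2, NGSc×2, NGsC×2, NGsc×2, NgSC×2, NgSc×2, NgsC×2, Ngsc×2
NnGgSsCc gametes: NGSC×1, NGSc×1, NGsC×1, NGsc×1, NgSC×1, NgSc×1, NgsC×1, Ngsc×1, nGSC×1, nGSc×1, nGsC×1, nGsc×1, ngSC×1, ngSc×1, ngsC×1, ngsc×1
NNGgSsCc×NnGgSsCc grid (16·16=256): NNGGSSCC=2 NNGGSSCc=4 NNGGSScc=2 NNGGSsCC=4 NNGGSsCc=8 NNGGSscc=4 NNGGssCC=2 NNGGssCc=4 NNGGsscc=2 NNGgSSCC=4 NNGgSSCc=8 NNGgSScc=4 NNGgSsCC=8 NNGgSsCc=16 NNGgSscc=8 NNGgssCC=4 NNGgssCc=8 NNGgsscc=4 NNggSSCC=2 NNggSSCc=4 NNggSScc=2 NNggSsCC=4 NNggSsCc=8 NNggSscc=4 NNggssCC=2 NNggssCc=4 NNggsscc=2 NnGGSSCC=2 NnGGSSCc=4 NnGGSScc=2 NnGGSsCC=4 NnGGSsCc=8 NnGGSscc=4 NnGGssCC=2 NnGGssCc=4 NnGGsscc=2 NnGgSSCC=4 NnGgSSCc=8 NnGgSScc=4 NnGgSsCC=8 NnGgSsCc=16 NnGgSscc=8 NnGgssCC=4 NnGgssCc=8 NnGgsscc=4 NnggSSCC=2 NnggSSCc=4 NnggSScc=2 NnggSsCC=4 NnggSsCc=8 NnggSscc=4 NnggssCC=2 NnggssCc=4 Nnggsscc=2
NnGGsscc hits 2/256; gcd=2; 2÷2/256÷2 = 1/128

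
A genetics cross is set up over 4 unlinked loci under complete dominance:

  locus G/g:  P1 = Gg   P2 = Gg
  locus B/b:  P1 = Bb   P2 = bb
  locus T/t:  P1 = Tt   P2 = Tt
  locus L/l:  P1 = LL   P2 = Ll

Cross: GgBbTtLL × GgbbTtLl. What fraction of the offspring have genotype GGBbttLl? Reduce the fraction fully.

GgBbTtLL gametes: GBTL×2, GBtL×2, GbTL×2, GbtL×2, gBTL×2, gBtL×2, gbTL×2, gbtL×2
GgbbTtLl gametes: GbTL×2, GbTl×2, GbtL×2, Gbtl×2, gbTL×2, gbTl×2, gbtL×2, gbtl×2
GgBbTtLL×GgbbTtLl grid (16·16=256): GGBbTTLL=4 GGBbTTLl=4 GGBbTtLL=8 GGBbTtLl=8 GGBbttLL=4 GGBbttLl=4 GGbbTTLL=4 GGbbTTLl=4 GGbbTtLL=8 GGbbTtLl=8 GGbbttLL=4 GGbbttLl=4 GgBbTTLL=8 GgBbTTLl=8 GgBbTtLL=16 GgBbTtLl=16 GgBbttLL=8 GgBbttLl=8 GgbbTTLL=8 GgbbTTLl=8 GgbbTtLL=16 GgbbTtLl=16 GgbbttLL=8 GgbbttLl=8 ggBbTTLL=4 ggBbTTLl=4 ggBbTtLL=8 ggBbTtLl=8 ggBbttLL=4 ggBbttLl=4 ggbbTTLL=4 ggbbTTLl=4 ggbbTtLL=8 ggbbTtLl=8 ggbbttLL=4 ggbbttLl=4
GGBbttLl hits 4/256; gcd=4; 4÷4/256÷4 = 1/64

P(GGBbttLl) = 1/64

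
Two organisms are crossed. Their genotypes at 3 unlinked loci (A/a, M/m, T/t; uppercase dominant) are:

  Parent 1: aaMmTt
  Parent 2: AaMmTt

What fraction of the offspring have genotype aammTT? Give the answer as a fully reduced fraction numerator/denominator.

aaMmTt gametes: aMT×2, aMt×2, amT×2, amt×2
AaMmTt gametes: AMT×1, AMt×1, AmT×1, Amt×1, aMT×1, aMt×1, amT×1, amt×1
aaMmTt×AaMmTt grid (8·8=64): AaMMTT=2 AaMMTt=4 AaMMtt=2 AaMmTT=4 AaMmTt=8 AaMmtt=4 AammTT=2 AammTt=4 Aammtt=2 aaMMTT=2 aaMMTt=4 aaMMtt=2 aaMmTT=4 aaMmTt=8 aaMmtt=4 aammTT=2 aammTt=4 aammtt=2
aammTT hits 2/64; gcd=2; 2÷2/64÷2 = 1/32

P(aammTT) = 1/32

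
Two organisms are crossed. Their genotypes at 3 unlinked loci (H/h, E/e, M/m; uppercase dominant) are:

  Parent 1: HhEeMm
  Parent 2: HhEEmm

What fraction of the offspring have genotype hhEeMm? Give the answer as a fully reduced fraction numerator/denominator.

P(hhEeMm) = 1/16

HhEeMm gametes: HEM×1, HEm×1, HeM×1, Hem×1, hEM×1, hEm×1, heM×1, hem×1
HhEEmm gametes: HEm×4, hEm×4
HhEeMm×HhEEmm grid (8·8=64): HHEEMm=4 HHEEmm=4 HHEeMm=4 HHEemm=4 HhEEMm=8 HhEEmm=8 HhEeMm=8 HhEemm=8 hhEEMm=4 hhEEmm=4 hhEeMm=4 hhEemm=4
hhEeMm hits 4/64; gcd=4; 4÷4/64÷4 = 1/16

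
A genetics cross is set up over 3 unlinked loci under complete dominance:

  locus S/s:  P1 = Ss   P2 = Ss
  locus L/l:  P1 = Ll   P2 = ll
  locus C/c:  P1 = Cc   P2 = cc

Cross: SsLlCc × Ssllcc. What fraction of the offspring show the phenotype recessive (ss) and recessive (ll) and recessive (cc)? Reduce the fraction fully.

P(ss ll cc) = 1/16

SsLlCc gametes: SLC×1, SLc×1, SlC×1, Slc×1, sLC×1, sLc×1, slC×1, slc×1
Ssllcc gametes: Slc×4, slc×4
SsLlCc×Ssllcc grid (8·8=64): SSLlCc=4 SSLlcc=4 SSllCc=4 SSllcc=4 SsLlCc=8 SsLlcc=8 SsllCc=8 Ssllcc=8 ssLlCc=4 ssLlcc=4 ssllCc=4 ssllcc=4
ss ll cc hits 4/64; gcd=4; 4÷4/64÷4 = 1/16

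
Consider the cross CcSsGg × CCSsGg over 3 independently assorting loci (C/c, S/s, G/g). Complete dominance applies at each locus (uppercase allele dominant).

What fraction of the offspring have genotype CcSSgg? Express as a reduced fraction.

P(CcSSgg) = 1/32

CcSsGg gametes: CSG×1, CSg×1, CsG×1, Csg×1, cSG×1, cSg×1, csG×1, csg×1
CCSsGg gametes: CSG×2, CSg×2, CsG×2, Csg×2
CcSsGg×CCSsGg grid (8·8=64): CCSSGG=2 CCSSGg=4 CCSSgg=2 CCSsGG=4 CCSsGg=8 CCSsgg=4 CCssGG=2 CCssGg=4 CCssgg=2 CcSSGG=2 CcSSGg=4 CcSSgg=2 CcSsGG=4 CcSsGg=8 CcSsgg=4 CcssGG=2 CcssGg=4 Ccssgg=2
CcSSgg hits 2/64; gcd=2; 2÷2/64÷2 = 1/32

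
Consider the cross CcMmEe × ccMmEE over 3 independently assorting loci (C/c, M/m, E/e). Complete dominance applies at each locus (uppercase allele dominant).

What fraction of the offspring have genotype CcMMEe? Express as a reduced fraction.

CcMmEe gametes: CME×1, CMe×1, CmE×1, Cme×1, cME×1, cMe×1, cmE×1, cme×1
ccMmEE gametes: cME×4, cmE×4
CcMmEe×ccMmEE grid (8·8=64): CcMMEE=4 CcMMEe=4 CcMmEE=8 CcMmEe=8 CcmmEE=4 CcmmEe=4 ccMMEE=4 ccMMEe=4 ccMmEE=8 ccMmEe=8 ccmmEE=4 ccmmEe=4
CcMMEe hits 4/64; gcd=4; 4÷4/64÷4 = 1/16

P(CcMMEe) = 1/16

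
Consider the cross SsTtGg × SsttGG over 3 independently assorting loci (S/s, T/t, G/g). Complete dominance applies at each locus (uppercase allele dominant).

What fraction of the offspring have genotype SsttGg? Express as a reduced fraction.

SsTtGg gametes: STG×1, STg×1, StG×1, Stg×1, sTG×1, sTg×1, stG×1, stg×1
SsttGG gametes: StG×4, stG×4
SsTtGg×SsttGG grid (8·8=64): SSTtGG=4 SSTtGg=4 SSttGG=4 SSttGg=4 SsTtGG=8 SsTtGg=8 SsttGG=8 SsttGg=8 ssTtGG=4 ssTtGg=4 ssttGG=4 ssttGg=4
SsttGg hits 8/64; gcd=8; 8÷8/64÷8 = 1/8

P(SsttGg) = 1/8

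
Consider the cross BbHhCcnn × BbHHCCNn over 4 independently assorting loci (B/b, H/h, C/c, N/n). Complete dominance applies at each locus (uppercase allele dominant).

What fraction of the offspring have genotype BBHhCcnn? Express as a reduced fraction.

BbHhCcnn gametes: BHCn×2, BHcn×2, BhCn×2, Bhcn×2, bHCn×2, bHcn×2, bhCn×2, bhcn×2
BbHHCCNn gametes: BHCN×4, BHCn×4, bHCN×4, bHCn×4
BbHhCcnn×BbHHCCNn grid (16·16=256): BBHHCCNn=8 BBHHCCnn=8 BBHHCcNn=8 BBHHCcnn=8 BBHhCCNn=8 BBHhCCnn=8 BBHhCcNn=8 BBHhCcnn=8 BbHHCCNn=16 BbHHCCnn=16 BbHHCcNn=16 BbHHCcnn=16 BbHhCCNn=16 BbHhCCnn=16 BbHhCcNn=16 BbHhCcnn=16 bbHHCCNn=8 bbHHCCnn=8 bbHHCcNn=8 bbHHCcnn=8 bbHhCCNn=8 bbHhCCnn=8 bbHhCcNn=8 bbHhCcnn=8
BBHhCcnn hits 8/256; gcd=8; 8÷8/256÷8 = 1/32

P(BBHhCcnn) = 1/32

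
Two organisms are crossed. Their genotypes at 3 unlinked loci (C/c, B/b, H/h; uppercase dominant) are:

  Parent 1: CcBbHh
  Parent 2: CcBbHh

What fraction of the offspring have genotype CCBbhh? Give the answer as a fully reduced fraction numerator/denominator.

P(CCBbhh) = 1/32

CcBbHh gametes: CBH×1, CBh×1, CbH×1, Cbh×1, cBH×1, cBh×1, cbH×1, cbh×1
CcBbHh gametes: CBH×1, CBh×1, CbH×1, Cbh×1, cBH×1, cBh×1, cbH×1, cbh×1
CcBbHh×CcBbHh grid (8·8=64): CCBBHH=1 CCBBHh=2 CCBBhh=1 CCBbHH=2 CCBbHh=4 CCBbhh=2 CCbbHH=1 CCbbHh=2 CCbbhh=1 CcBBHH=2 CcBBHh=4 CcBBhh=2 CcBbHH=4 CcBbHh=8 CcBbhh=4 CcbbHH=2 CcbbHh=4 Ccbbhh=2 ccBBHH=1 ccBBHh=2 ccBBhh=1 ccBbHH=2 ccBbHh=4 ccBbhh=2 ccbbHH=1 ccbbHh=2 ccbbhh=1
CCBbhh hits 2/64; gcd=2; 2÷2/64÷2 = 1/32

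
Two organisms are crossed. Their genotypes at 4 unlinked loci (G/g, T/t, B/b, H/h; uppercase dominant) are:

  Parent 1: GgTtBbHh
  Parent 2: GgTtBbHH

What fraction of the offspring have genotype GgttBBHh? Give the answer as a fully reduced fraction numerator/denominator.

P(GgttBBHh) = 1/64

GgTtBbHh gametes: GTBH×1, GTBh×1, GTbH×1, GTbh×1, GtBH×1, GtBh×1, GtbH×1, Gtbh×1, gTBH×1, gTBh×1, gTbH×1, gTbh×1, gtBH×1, gtBh×1, gtbH×1, gtbh×1
GgTtBbHH gametes: GTBH×2, GTbH×2, GtBH×2, GtbH×2, gTBH×2, gTbH×2, gtBH×2, gtbH×2
GgTtBbHh×GgTtBbHH grid (16·16=256): GGTTBBHH=2 GGTTBBHh=2 GGTTBbHH=4 GGTTBbHh=4 GGTTbbHH=2 GGTTbbHh=2 GGTtBBHH=4 GGTtBBHh=4 GGTtBbHH=8 GGTtBbHh=8 GGTtbbHH=4 GGTtbbHh=4 GGttBBHH=2 GGttBBHh=2 GGttBbHH=4 GGttBbHh=4 GGttbbHH=2 GGttbbHh=2 GgTTBBHH=4 GgTTBBHh=4 GgTTBbHH=8 GgTTBbHh=8 GgTTbbHH=4 GgTTbbHh=4 GgTtBBHH=8 GgTtBBHh=8 GgTtBbHH=16 GgTtBbHh=16 GgTtbbHH=8 GgTtbbHh=8 GgttBBHH=4 GgttBBHh=4 GgttBbHH=8 GgttBbHh=8 GgttbbHH=4 GgttbbHh=4 ggTTBBHH=2 ggTTBBHh=2 ggTTBbHH=4 ggTTBbHh=4 ggTTbbHH=2 ggTTbbHh=2 ggTtBBHH=4 ggTtBBHh=4 ggTtBbHH=8 ggTtBbHh=8 ggTtbbHH=4 ggTtbbHh=4 ggttBBHH=2 ggttBBHh=2 ggttBbHH=4 ggttBbHh=4 ggttbbHH=2 ggttbbHh=2
GgttBBHh hits 4/256; gcd=4; 4÷4/256÷4 = 1/64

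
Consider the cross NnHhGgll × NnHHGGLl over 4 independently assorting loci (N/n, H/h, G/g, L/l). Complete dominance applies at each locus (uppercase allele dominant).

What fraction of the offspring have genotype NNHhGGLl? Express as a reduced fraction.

NnHhGgll gametes: NHGl×2, NHgl×2, NhGl×2, Nhgl×2, nHGl×2, nHgl×2, nhGl×2, nhgl×2
NnHHGGLl gametes: NHGL×4, NHGl×4, nHGL×4, nHGl×4
NnHhGgll×NnHHGGLl grid (16·16=256): NNHHGGLl=8 NNHHGGll=8 NNHHGgLl=8 NNHHGgll=8 NNHhGGLl=8 NNHhGGll=8 NNHhGgLl=8 NNHhGgll=8 NnHHGGLl=16 NnHHGGll=16 NnHHGgLl=16 NnHHGgll=16 NnHhGGLl=16 NnHhGGll=16 NnHhGgLl=16 NnHhGgll=16 nnHHGGLl=8 nnHHGGll=8 nnHHGgLl=8 nnHHGgll=8 nnHhGGLl=8 nnHhGGll=8 nnHhGgLl=8 nnHhGgll=8
NNHhGGLl hits 8/256; gcd=8; 8÷8/256÷8 = 1/32

P(NNHhGGLl) = 1/32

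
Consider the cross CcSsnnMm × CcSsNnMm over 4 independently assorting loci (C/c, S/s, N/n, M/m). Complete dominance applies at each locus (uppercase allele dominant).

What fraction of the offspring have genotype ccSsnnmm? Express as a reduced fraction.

P(ccSsnnmm) = 1/64

CcSsnnMm gametes: CSnM×2, CSnm×2, CsnM×2, Csnm×2, cSnM×2, cSnm×2, csnM×2, csnm×2
CcSsNnMm gametes: CSNM×1, CSNm×1, CSnM×1, CSnm×1, CsNM×1, CsNm×1, CsnM×1, Csnm×1, cSNM×1, cSNm×1, cSnM×1, cSnm×1, csNM×1, csNm×1, csnM×1, csnm×1
CcSsnnMm×CcSsNnMm grid (16·16=256): CCSSNnMM=2 CCSSNnMm=4 CCSSNnmm=2 CCSSnnMM=2 CCSSnnMm=4 CCSSnnmm=2 CCSsNnMM=4 CCSsNnMm=8 CCSsNnmm=4 CCSsnnMM=4 CCSsnnMm=8 CCSsnnmm=4 CCssNnMM=2 CCssNnMm=4 CCssNnmm=2 CCssnnMM=2 CCssnnMm=4 CCssnnmm=2 CcSSNnMM=4 CcSSNnMm=8 CcSSNnmm=4 CcSSnnMM=4 CcSSnnMm=8 CcSSnnmm=4 CcSsNnMM=8 CcSsNnMm=16 CcSsNnmm=8 CcSsnnMM=8 CcSsnnMm=16 CcSsnnmm=8 CcssNnMM=4 CcssNnMm=8 CcssNnmm=4 CcssnnMM=4 CcssnnMm=8 Ccssnnmm=4 ccSSNnMM=2 ccSSNnMm=4 ccSSNnmm=2 ccSSnnMM=2 ccSSnnMm=4 ccSSnnmm=2 ccSsNnMM=4 ccSsNnMm=8 ccSsNnmm=4 ccSsnnMM=4 ccSsnnMm=8 ccSsnnmm=4 ccssNnMM=2 ccssNnMm=4 ccssNnmm=2 ccssnnMM=2 ccssnnMm=4 ccssnnmm=2
ccSsnnmm hits 4/256; gcd=4; 4÷4/256÷4 = 1/64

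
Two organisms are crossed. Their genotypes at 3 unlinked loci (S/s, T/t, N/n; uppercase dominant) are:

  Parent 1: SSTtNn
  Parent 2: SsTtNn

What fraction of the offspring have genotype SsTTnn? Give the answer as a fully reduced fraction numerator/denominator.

P(SsTTnn) = 1/32

SSTtNn gametes: STN×2, STn×2, StN×2, Stn×2
SsTtNn gametes: STN×1, STn×1, StN×1, Stn×1, sTN×1, sTn×1, stN×1, stn×1
SSTtNn×SsTtNn grid (8·8=64): SSTTNN=2 SSTTNn=4 SSTTnn=2 SSTtNN=4 SSTtNn=8 SSTtnn=4 SSttNN=2 SSttNn=4 SSttnn=2 SsTTNN=2 SsTTNn=4 SsTTnn=2 SsTtNN=4 SsTtNn=8 SsTtnn=4 SsttNN=2 SsttNn=4 Ssttnn=2
SsTTnn hits 2/64; gcd=2; 2÷2/64÷2 = 1/32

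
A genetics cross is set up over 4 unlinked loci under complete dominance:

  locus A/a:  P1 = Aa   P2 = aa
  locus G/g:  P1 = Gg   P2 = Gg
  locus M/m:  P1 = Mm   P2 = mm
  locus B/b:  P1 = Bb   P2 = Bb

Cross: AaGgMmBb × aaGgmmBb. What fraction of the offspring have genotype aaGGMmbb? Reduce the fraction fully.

AaGgMmBb gametes: AGMB×1, AGMb×1, AGmB×1, AGmb×1, AgMB×1, AgMb×1, AgmB×1, Agmb×1, aGMB×1, aGMb×1, aGmB×1, aGmb×1, agMB×1, agMb×1, agmB×1, agmb×1
aaGgmmBb gametes: aGmB×4, aGmb×4, agmB×4, agmb×4
AaGgMmBb×aaGgmmBb grid (16·16=256): AaGGMmBB=4 AaGGMmBb=8 AaGGMmbb=4 AaGGmmBB=4 AaGGmmBb=8 AaGGmmbb=4 AaGgMmBB=8 AaGgMmBb=16 AaGgMmbb=8 AaGgmmBB=8 AaGgmmBb=16 AaGgmmbb=8 AaggMmBB=4 AaggMmBb=8 AaggMmbb=4 AaggmmBB=4 AaggmmBb=8 Aaggmmbb=4 aaGGMmBB=4 aaGGMmBb=8 aaGGMmbb=4 aaGGmmBB=4 aaGGmmBb=8 aaGGmmbb=4 aaGgMmBB=8 aaGgMmBb=16 aaGgMmbb=8 aaGgmmBB=8 aaGgmmBb=16 aaGgmmbb=8 aaggMmBB=4 aaggMmBb=8 aaggMmbb=4 aaggmmBB=4 aaggmmBb=8 aaggmmbb=4
aaGGMmbb hits 4/256; gcd=4; 4÷4/256÷4 = 1/64

P(aaGGMmbb) = 1/64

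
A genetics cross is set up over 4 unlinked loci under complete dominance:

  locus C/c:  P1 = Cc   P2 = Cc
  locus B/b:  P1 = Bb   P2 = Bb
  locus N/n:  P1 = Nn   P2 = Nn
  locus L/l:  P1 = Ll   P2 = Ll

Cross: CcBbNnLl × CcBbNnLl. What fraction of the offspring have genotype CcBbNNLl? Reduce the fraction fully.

CcBbNnLl gametes: CBNL×1, CBNl×1, CBnL×1, CBnl×1, CbNL×1, CbNl×1, CbnL×1, Cbnl×1, cBNL×1, cBNl×1, cBnL×1, cBnl×1, cbNL×1, cbNl×1, cbnL×1, cbnl×1
CcBbNnLl gametes: CBNL×1, CBNl×1, CBnL×1, CBnl×1, CbNL×1, CbNl×1, CbnL×1, Cbnl×1, cBNL×1, cBNl×1, cBnL×1, cBnl×1, cbNL×1, cbNl×1, cbnL×1, cbnl×1
CcBbNnLl×CcBbNnLl grid (16·16=256): CCBBNNLL=1 CCBBNNLl=2 CCBBNNll=1 CCBBNnLL=2 CCBBNnLl=4 CCBBNnll=2 CCBBnnLL=1 CCBBnnLl=2 CCBBnnll=1 CCBbNNLL=2 CCBbNNLl=4 CCBbNNll=2 CCBbNnLL=4 CCBbNnLl=8 CCBbNnll=4 CCBbnnLL=2 CCBbnnLl=4 CCBbnnll=2 CCbbNNLL=1 CCbbNNLl=2 CCbbNNll=1 CCbbNnLL=2 CCbbNnLl=4 CCbbNnll=2 CCbbnnLL=1 CCbbnnLl=2 CCbbnnll=1 CcBBNNLL=2 CcBBNNLl=4 CcBBNNll=2 CcBBNnLL=4 CcBBNnLl=8 CcBBNnll=4 CcBBnnLL=2 CcBBnnLl=4 CcBBnnll=2 CcBbNNLL=4 CcBbNNLl=8 CcBbNNll=4 CcBbNnLL=8 CcBbNnLl=16 CcBbNnll=8 CcBbnnLL=4 CcBbnnLl=8 CcBbnnll=4 CcbbNNLL=2 CcbbNNLl=4 CcbbNNll=2 CcbbNnLL=4 CcbbNnLl=8 CcbbNnll=4 CcbbnnLL=2 CcbbnnLl=4 Ccbbnnll=2 ccBBNNLL=1 ccBBNNLl=2 ccBBNNll=1 ccBBNnLL=2 ccBBNnLl=4 ccBBNnll=2 ccBBnnLL=1 ccBBnnLl=2 ccBBnnll=1 ccBbNNLL=2 ccBbNNLl=4 ccBbNNll=2 ccBbNnLL=4 ccBbNnLl=8 ccBbNnll=4 ccBbnnLL=2 ccBbnnLl=4 ccBbnnll=2 ccbbNNLL=1 ccbbNNLl=2 ccbbNNll=1 ccbbNnLL=2 ccbbNnLl=4 ccbbNnll=2 ccbbnnLL=1 ccbbnnLl=2 ccbbnnll=1
CcBbNNLl hits 8/256; gcd=8; 8÷8/256÷8 = 1/32

P(CcBbNNLl) = 1/32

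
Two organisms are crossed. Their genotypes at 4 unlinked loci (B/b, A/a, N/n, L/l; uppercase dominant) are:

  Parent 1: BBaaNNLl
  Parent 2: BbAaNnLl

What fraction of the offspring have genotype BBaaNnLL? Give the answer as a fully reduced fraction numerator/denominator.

P(BBaaNnLL) = 1/32

BBaaNNLl gametes: BaNL×8, BaNl×8
BbAaNnLl gametes: BANL×1, BANl×1, BAnL×1, BAnl×1, BaNL×1, BaNl×1, BanL×1, Banl×1, bANL×1, bANl×1, bAnL×1, bAnl×1, baNL×1, baNl×1, banL×1, banl×1
BBaaNNLl×BbAaNnLl grid (16·16=256): BBAaNNLL=8 BBAaNNLl=16 BBAaNNll=8 BBAaNnLL=8 BBAaNnLl=16 BBAaNnll=8 BBaaNNLL=8 BBaaNNLl=16 BBaaNNll=8 BBaaNnLL=8 BBaaNnLl=16 BBaaNnll=8 BbAaNNLL=8 BbAaNNLl=16 BbAaNNll=8 BbAaNnLL=8 BbAaNnLl=16 BbAaNnll=8 BbaaNNLL=8 BbaaNNLl=16 BbaaNNll=8 BbaaNnLL=8 BbaaNnLl=16 BbaaNnll=8
BBaaNnLL hits 8/256; gcd=8; 8÷8/256÷8 = 1/32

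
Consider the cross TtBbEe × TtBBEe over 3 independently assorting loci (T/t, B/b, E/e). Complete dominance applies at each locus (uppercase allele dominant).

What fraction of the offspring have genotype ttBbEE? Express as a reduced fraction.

TtBbEe gametes: TBE×1, TBe×1, TbE×1, Tbe×1, tBE×1, tBe×1, tbE×1, tbe×1
TtBBEe gametes: TBE×2, TBe×2, tBE×2, tBe×2
TtBbEe×TtBBEe grid (8·8=64): TTBBEE=2 TTBBEe=4 TTBBee=2 TTBbEE=2 TTBbEe=4 TTBbee=2 TtBBEE=4 TtBBEe=8 TtBBee=4 TtBbEE=4 TtBbEe=8 TtBbee=4 ttBBEE=2 ttBBEe=4 ttBBee=2 ttBbEE=2 ttBbEe=4 ttBbee=2
ttBbEE hits 2/64; gcd=2; 2÷2/64÷2 = 1/32

P(ttBbEE) = 1/32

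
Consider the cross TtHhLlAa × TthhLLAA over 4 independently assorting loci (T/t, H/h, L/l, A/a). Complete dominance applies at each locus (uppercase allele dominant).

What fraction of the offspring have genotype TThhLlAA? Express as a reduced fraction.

P(TThhLlAA) = 1/32

TtHhLlAa gametes: THLA×1, THLa×1, THlA×1, THla×1, ThLA×1, ThLa×1, ThlA×1, Thla×1, tHLA×1, tHLa×1, tHlA×1, tHla×1, thLA×1, thLa×1, thlA×1, thla×1
TthhLLAA gametes: ThLA×8, thLA×8
TtHhLlAa×TthhLLAA grid (16·16=256): TTHhLLAA=8 TTHhLLAa=8 TTHhLlAA=8 TTHhLlAa=8 TThhLLAA=8 TThhLLAa=8 TThhLlAA=8 TThhLlAa=8 TtHhLLAA=16 TtHhLLAa=16 TtHhLlAA=16 TtHhLlAa=16 TthhLLAA=16 TthhLLAa=16 TthhLlAA=16 TthhLlAa=16 ttHhLLAA=8 ttHhLLAa=8 ttHhLlAA=8 ttHhLlAa=8 tthhLLAA=8 tthhLLAa=8 tthhLlAA=8 tthhLlAa=8
TThhLlAA hits 8/256; gcd=8; 8÷8/256÷8 = 1/32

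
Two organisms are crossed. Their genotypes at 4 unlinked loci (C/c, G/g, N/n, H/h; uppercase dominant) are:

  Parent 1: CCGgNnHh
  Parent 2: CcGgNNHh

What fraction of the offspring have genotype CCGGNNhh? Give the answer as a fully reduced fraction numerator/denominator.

CCGgNnHh gametes: CGNH×2, CGNh×2, CGnH×2, CGnh×2, CgNH×2, CgNh×2, CgnH×2, Cgnh×2
CcGgNNHh gametes: CGNH×2, CGNh×2, CgNH×2, CgNh×2, cGNH×2, cGNh×2, cgNH×2, cgNh×2
CCGgNnHh×CcGgNNHh grid (16·16=256): CCGGNNHH=4 CCGGNNHh=8 CCGGNNhh=4 CCGGNnHH=4 CCGGNnHh=8 CCGGNnhh=4 CCGgNNHH=8 CCGgNNHh=16 CCGgNNhh=8 CCGgNnHH=8 CCGgNnHh=16 CCGgNnhh=8 CCggNNHH=4 CCggNNHh=8 CCggNNhh=4 CCggNnHH=4 CCggNnHh=8 CCggNnhh=4 CcGGNNHH=4 CcGGNNHh=8 CcGGNNhh=4 CcGGNnHH=4 CcGGNnHh=8 CcGGNnhh=4 CcGgNNHH=8 CcGgNNHh=16 CcGgNNhh=8 CcGgNnHH=8 CcGgNnHh=16 CcGgNnhh=8 CcggNNHH=4 CcggNNHh=8 CcggNNhh=4 CcggNnHH=4 CcggNnHh=8 CcggNnhh=4
CCGGNNhh hits 4/256; gcd=4; 4÷4/256÷4 = 1/64

P(CCGGNNhh) = 1/64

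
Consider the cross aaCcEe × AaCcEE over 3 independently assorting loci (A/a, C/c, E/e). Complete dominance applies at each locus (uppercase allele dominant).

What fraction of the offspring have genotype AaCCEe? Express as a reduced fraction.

aaCcEe gametes: aCE×2, aCe×2, acE×2, ace×2
AaCcEE gametes: ACE×2, AcE×2, aCE×2, acE×2
aaCcEe×AaCcEE grid (8·8=64): AaCCEE=4 AaCCEe=4 AaCcEE=8 AaCcEe=8 AaccEE=4 AaccEe=4 aaCCEE=4 aaCCEe=4 aaCcEE=8 aaCcEe=8 aaccEE=4 aaccEe=4
AaCCEe hits 4/64; gcd=4; 4÷4/64÷4 = 1/16

P(AaCCEe) = 1/16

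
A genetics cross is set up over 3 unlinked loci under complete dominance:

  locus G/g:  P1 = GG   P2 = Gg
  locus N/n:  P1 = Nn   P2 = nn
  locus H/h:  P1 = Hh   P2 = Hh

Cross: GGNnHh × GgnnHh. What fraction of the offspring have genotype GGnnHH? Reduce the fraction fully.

P(GGnnHH) = 1/16

GGNnHh gametes: GNH×2, GNh×2, GnH×2, Gnh×2
GgnnHh gametes: GnH×2, Gnh×2, gnH×2, gnh×2
GGNnHh×GgnnHh grid (8·8=64): GGNnHH=4 GGNnHh=8 GGNnhh=4 GGnnHH=4 GGnnHh=8 GGnnhh=4 GgNnHH=4 GgNnHh=8 GgNnhh=4 GgnnHH=4 GgnnHh=8 Ggnnhh=4
GGnnHH hits 4/64; gcd=4; 4÷4/64÷4 = 1/16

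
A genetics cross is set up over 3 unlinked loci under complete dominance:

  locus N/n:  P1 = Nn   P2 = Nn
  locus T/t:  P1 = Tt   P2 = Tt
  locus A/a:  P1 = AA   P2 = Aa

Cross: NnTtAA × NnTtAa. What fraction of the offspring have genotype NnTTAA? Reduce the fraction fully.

P(NnTTAA) = 1/16

NnTtAA gametes: NTA×2, NtA×2, nTA×2, ntA×2
NnTtAa gametes: NTA×1, NTa×1, NtA×1, Nta×1, nTA×1, nTa×1, ntA×1, nta×1
NnTtAA×NnTtAa grid (8·8=64): NNTTAA=2 NNTTAa=2 NNTtAA=4 NNTtAa=4 NNttAA=2 NNttAa=2 NnTTAA=4 NnTTAa=4 NnTtAA=8 NnTtAa=8 NnttAA=4 NnttAa=4 nnTTAA=2 nnTTAa=2 nnTtAA=4 nnTtAa=4 nnttAA=2 nnttAa=2
NnTTAA hits 4/64; gcd=4; 4÷4/64÷4 = 1/16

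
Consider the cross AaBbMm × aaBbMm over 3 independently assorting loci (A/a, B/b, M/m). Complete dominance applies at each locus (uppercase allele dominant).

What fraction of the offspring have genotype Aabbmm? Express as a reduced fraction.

AaBbMm gametes: ABM×1, ABm×1, AbM×1, Abm×1, aBM×1, aBm×1, abM×1, abm×1
aaBbMm gametes: aBM×2, aBm×2, abM×2, abm×2
AaBbMm×aaBbMm grid (8·8=64): AaBBMM=2 AaBBMm=4 AaBBmm=2 AaBbMM=4 AaBbMm=8 AaBbmm=4 AabbMM=2 AabbMm=4 Aabbmm=2 aaBBMM=2 aaBBMm=4 aaBBmm=2 aaBbMM=4 aaBbMm=8 aaBbmm=4 aabbMM=2 aabbMm=4 aabbmm=2
Aabbmm hits 2/64; gcd=2; 2÷2/64÷2 = 1/32

P(Aabbmm) = 1/32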